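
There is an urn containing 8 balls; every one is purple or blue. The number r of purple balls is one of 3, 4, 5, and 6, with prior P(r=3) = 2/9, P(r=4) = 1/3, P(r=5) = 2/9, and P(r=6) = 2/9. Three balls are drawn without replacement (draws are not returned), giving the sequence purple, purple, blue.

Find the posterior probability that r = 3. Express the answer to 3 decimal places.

The likelihood of the observed sequence under each hypothesis: P(data | r = 3) = (3/8)(2/7)(5/6) = 5/56; P(data | r = 4) = (4/8)(3/7)(4/6) = 1/7; P(data | r = 5) = (5/8)(4/7)(3/6) = 5/28; P(data | r = 6) = (6/8)(5/7)(2/6) = 5/28.
The prior-weighted likelihoods are 2/9 · 5/56 = 5/252, 1/3 · 1/7 = 1/21, 2/9 · 5/28 = 5/126, 2/9 · 5/28 = 5/126; with total 37/252.
Therefore the posterior P(r = 3 | data) = (5/252) / (37/252) = 5/37.

0.135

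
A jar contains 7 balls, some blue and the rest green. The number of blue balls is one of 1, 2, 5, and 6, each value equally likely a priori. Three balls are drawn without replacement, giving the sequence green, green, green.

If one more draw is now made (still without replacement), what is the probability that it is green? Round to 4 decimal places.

0.6667

Under each hypothesis, the probability of the observed sequence is: P(data | r = 1) = (6/7)(5/6)(4/5) = 4/7; P(data | r = 2) = (5/7)(4/6)(3/5) = 2/7; P(data | r = 5) = (2/7)(1/6)(0/5) = 0; P(data | r = 6) = (1/7)(0/6) = 0.
Weighting by the prior gives 1/4 · 4/7 = 1/7, 1/4 · 2/7 = 1/14, 1/4 · 0 = 0, 1/4 · 0 = 0; with total 3/14.
Normalising, the posterior is P(r = 1 | data) = 2/3, P(r = 2 | data) = 1/3, P(r = 5 | data) = 0, P(r = 6 | data) = 0.
Averaging over the posterior, P(green next | data) = (3/4)(2/3) + (1/2)(1/3) = 2/3.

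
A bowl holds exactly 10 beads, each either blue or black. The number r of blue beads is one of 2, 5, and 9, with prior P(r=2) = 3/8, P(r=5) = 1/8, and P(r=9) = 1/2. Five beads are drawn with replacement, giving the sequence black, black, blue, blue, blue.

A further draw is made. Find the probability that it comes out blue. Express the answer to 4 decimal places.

For each hypothesis, P(data | H) works out to: P(data | r = 2) = (8/10)(8/10)(2/10)(2/10)(2/10) = 0.00512; P(data | r = 5) = (5/10)(5/10)(5/10)(5/10)(5/10) = 0.03125; P(data | r = 9) = (1/10)(1/10)(9/10)(9/10)(9/10) = 0.00729.
Weighting by the prior gives 3/8 · 0.00512 = 0.00192, 1/8 · 0.03125 = 0.0039062, 1/2 · 0.00729 = 0.003645; with total 0.0094713.
The posterior is then P(r = 2 | data) = 0.20272, P(r = 5 | data) = 0.41243, P(r = 9 | data) = 0.38485.
The predictive probability is P(blue next | data) = (1/5)(0.20272) + (1/2)(0.41243) + (9/10)(0.38485) = 0.59312.

0.5931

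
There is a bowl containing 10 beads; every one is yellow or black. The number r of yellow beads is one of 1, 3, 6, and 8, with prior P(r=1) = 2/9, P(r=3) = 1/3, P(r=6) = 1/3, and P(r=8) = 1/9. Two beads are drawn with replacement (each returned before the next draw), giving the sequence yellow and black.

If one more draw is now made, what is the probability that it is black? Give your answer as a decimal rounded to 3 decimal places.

Under each hypothesis, the probability of the observed sequence is: P(data | r = 1) = (1/10)(9/10) = 9/100; P(data | r = 3) = (3/10)(7/10) = 21/100; P(data | r = 6) = (6/10)(4/10) = 6/25; P(data | r = 8) = (8/10)(2/10) = 4/25.
The prior-weighted likelihoods are 2/9 · 9/100 = 1/50, 1/3 · 21/100 = 7/100, 1/3 · 6/25 = 2/25, 1/9 · 4/25 = 4/225; these sum to 169/900.
Normalising, the posterior is P(r = 1 | data) = 18/169, P(r = 3 | data) = 63/169, P(r = 6 | data) = 72/169, P(r = 8 | data) = 16/169.
The predictive probability is P(black next | data) = (9/10)(18/169) + (7/10)(63/169) + (2/5)(72/169) + (1/5)(16/169) = 71/130.

0.546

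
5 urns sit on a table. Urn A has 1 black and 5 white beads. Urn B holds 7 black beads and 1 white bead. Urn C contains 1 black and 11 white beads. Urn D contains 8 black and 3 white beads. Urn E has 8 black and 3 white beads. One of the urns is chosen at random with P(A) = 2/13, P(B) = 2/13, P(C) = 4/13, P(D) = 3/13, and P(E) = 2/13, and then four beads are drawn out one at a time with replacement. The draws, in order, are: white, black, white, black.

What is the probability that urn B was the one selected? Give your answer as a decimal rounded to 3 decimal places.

Under each hypothesis, the probability of the observed sequence is: P(data | urn A) = (5/6)(1/6)(5/6)(1/6) = 0.01929; P(data | urn B) = (1/8)(7/8)(1/8)(7/8) = 0.011963; P(data | urn C) = (11/12)(1/12)(11/12)(1/12) = 0.0058353; P(data | urn D) = (3/11)(8/11)(3/11)(8/11) = 0.039342; P(data | urn E) = (3/11)(8/11)(3/11)(8/11) = 0.039342.
Multiplying each by its prior: 2/13 · 0.01929 = 0.0029677, 2/13 · 0.011963 = 0.0018404, 4/13 · 0.0058353 = 0.0017955, 3/13 · 0.039342 = 0.0090788, 2/13 · 0.039342 = 0.0060526; summing to 0.021735.
So P(urn B | data) = (0.0018404) / (0.021735) = 0.084677.

0.085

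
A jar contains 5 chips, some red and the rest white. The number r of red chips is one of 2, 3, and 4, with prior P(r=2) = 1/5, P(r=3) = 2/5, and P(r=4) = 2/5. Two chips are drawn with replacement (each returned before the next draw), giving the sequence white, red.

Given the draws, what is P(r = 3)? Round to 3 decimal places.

0.462

Compute the likelihood of the observed sequence for each case: P(data | r = 2) = (3/5)(2/5) = 6/25; P(data | r = 3) = (2/5)(3/5) = 6/25; P(data | r = 4) = (1/5)(4/5) = 4/25.
Multiplying each by its prior: 1/5 · 6/25 = 6/125, 2/5 · 6/25 = 12/125, 2/5 · 4/25 = 8/125; summing to 26/125.
Hence P(r = 3 | data) = (12/125) / (26/125) = 6/13.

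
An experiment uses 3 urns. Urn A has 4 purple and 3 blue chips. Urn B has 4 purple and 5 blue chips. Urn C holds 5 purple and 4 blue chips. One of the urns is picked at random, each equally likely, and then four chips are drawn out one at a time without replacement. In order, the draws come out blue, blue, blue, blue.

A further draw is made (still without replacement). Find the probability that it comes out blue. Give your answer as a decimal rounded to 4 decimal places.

The likelihood of the observed sequence under each hypothesis: P(data | urn A) = (3/7)(2/6)(1/5)(0/4) = 0; P(data | urn B) = (5/9)(4/8)(3/7)(2/6) = 5/126; P(data | urn C) = (4/9)(3/8)(2/7)(1/6) = 1/126.
Weighting by the prior gives 1/3 · 0 = 0, 1/3 · 5/126 = 5/378, 1/3 · 1/126 = 1/378; with total 1/63.
Normalising, the posterior is P(urn A | data) = 0, P(urn B | data) = 5/6, P(urn C | data) = 1/6.
The predictive probability is P(blue next | data) = (1/5)(5/6) + (0)(1/6) = 1/6.

0.1667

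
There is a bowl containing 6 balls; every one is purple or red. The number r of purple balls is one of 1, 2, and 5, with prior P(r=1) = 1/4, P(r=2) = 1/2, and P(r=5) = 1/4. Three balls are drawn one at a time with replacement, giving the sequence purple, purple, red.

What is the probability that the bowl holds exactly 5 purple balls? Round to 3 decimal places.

The likelihood of the observed sequence under each hypothesis: P(data | r = 1) = (1/6)(1/6)(5/6) = 5/216; P(data | r = 2) = (2/6)(2/6)(4/6) = 2/27; P(data | r = 5) = (5/6)(5/6)(1/6) = 25/216.
The prior-weighted likelihoods are 1/4 · 5/216 = 5/864, 1/2 · 2/27 = 1/27, 1/4 · 25/216 = 25/864; with total 31/432.
So P(r = 5 | data) = (25/864) / (31/432) = 25/62.

0.403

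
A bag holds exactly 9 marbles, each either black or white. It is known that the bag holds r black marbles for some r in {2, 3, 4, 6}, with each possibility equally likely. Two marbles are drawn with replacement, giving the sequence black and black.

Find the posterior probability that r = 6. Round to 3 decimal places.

For each hypothesis, P(data | H) works out to: P(data | r = 2) = (2/9)(2/9) = 4/81; P(data | r = 3) = (3/9)(3/9) = 1/9; P(data | r = 4) = (4/9)(4/9) = 16/81; P(data | r = 6) = (6/9)(6/9) = 4/9.
The prior-weighted likelihoods are 1/4 · 4/81 = 1/81, 1/4 · 1/9 = 1/36, 1/4 · 16/81 = 4/81, 1/4 · 4/9 = 1/9; with total 65/324.
Hence P(r = 6 | data) = (1/9) / (65/324) = 36/65.

0.554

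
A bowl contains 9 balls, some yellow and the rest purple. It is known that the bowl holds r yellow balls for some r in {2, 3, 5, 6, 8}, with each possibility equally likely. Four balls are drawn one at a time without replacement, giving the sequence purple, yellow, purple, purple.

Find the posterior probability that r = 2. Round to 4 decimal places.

0.4487

Compute the likelihood of the observed sequence for each case: P(data | r = 2) = (7/9)(2/8)(6/7)(5/6) = 5/36; P(data | r = 3) = (6/9)(3/8)(5/7)(4/6) = 5/42; P(data | r = 5) = (4/9)(5/8)(3/7)(2/6) = 5/126; P(data | r = 6) = (3/9)(6/8)(2/7)(1/6) = 1/84; P(data | r = 8) = (1/9)(8/8)(0/7) = 0.
Multiplying each by its prior: 1/5 · 5/36 = 1/36, 1/5 · 5/42 = 1/42, 1/5 · 5/126 = 1/126, 1/5 · 1/84 = 1/420, 1/5 · 0 = 0; these sum to 13/210.
By Bayes' rule, P(r = 2 | data) = (1/36) / (13/210) = 35/78.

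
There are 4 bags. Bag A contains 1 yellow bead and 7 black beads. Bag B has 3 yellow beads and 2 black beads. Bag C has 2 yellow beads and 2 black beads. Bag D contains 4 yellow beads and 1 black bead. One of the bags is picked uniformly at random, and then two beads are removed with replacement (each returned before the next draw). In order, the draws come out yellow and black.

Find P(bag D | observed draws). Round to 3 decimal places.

0.211

Compute the likelihood of the observed sequence for each case: P(data | bag A) = (1/8)(7/8) = 0.10938; P(data | bag B) = (3/5)(2/5) = 0.24; P(data | bag C) = (2/4)(2/4) = 0.25; P(data | bag D) = (4/5)(1/5) = 0.16.
Weighting by the prior gives 1/4 · 0.10938 = 0.027344, 1/4 · 0.24 = 0.06, 1/4 · 0.25 = 0.0625, 1/4 · 0.16 = 0.04; with total 0.18984.
So P(bag D | data) = (0.04) / (0.18984) = 0.2107.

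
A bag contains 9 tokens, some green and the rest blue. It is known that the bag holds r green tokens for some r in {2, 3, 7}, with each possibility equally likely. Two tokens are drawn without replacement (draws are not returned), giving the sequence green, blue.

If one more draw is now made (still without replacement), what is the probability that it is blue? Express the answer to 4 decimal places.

0.5839

Under each hypothesis, the probability of the observed sequence is: P(data | r = 2) = (2/9)(7/8) = 7/36; P(data | r = 3) = (3/9)(6/8) = 1/4; P(data | r = 7) = (7/9)(2/8) = 7/36.
Multiplying each by its prior: 1/3 · 7/36 = 7/108, 1/3 · 1/4 = 1/12, 1/3 · 7/36 = 7/108; these sum to 23/108.
Normalising, the posterior is P(r = 2 | data) = 7/23, P(r = 3 | data) = 9/23, P(r = 7 | data) = 7/23.
The predictive probability is P(blue next | data) = (6/7)(7/23) + (5/7)(9/23) + (1/7)(7/23) = 94/161.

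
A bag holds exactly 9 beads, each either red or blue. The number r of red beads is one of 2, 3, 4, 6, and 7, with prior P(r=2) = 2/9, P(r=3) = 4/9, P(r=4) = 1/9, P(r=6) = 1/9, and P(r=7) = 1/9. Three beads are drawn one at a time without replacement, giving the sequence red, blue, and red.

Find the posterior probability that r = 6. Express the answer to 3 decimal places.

The likelihood of the observed sequence under each hypothesis: P(data | r = 2) = (2/9)(7/8)(1/7) = 1/36; P(data | r = 3) = (3/9)(6/8)(2/7) = 1/14; P(data | r = 4) = (4/9)(5/8)(3/7) = 5/42; P(data | r = 6) = (6/9)(3/8)(5/7) = 5/28; P(data | r = 7) = (7/9)(2/8)(6/7) = 1/6.
Multiplying each by its prior: 2/9 · 1/36 = 1/162, 4/9 · 1/14 = 2/63, 1/9 · 5/42 = 5/378, 1/9 · 5/28 = 5/252, 1/9 · 1/6 = 1/54; with total 29/324.
Hence P(r = 6 | data) = (5/252) / (29/324) = 45/203.

0.222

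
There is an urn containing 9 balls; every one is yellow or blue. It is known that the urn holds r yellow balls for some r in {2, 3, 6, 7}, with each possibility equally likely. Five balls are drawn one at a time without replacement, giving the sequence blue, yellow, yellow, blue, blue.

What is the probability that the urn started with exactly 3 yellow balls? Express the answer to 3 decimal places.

0.545

For each hypothesis, P(data | H) works out to: P(data | r = 2) = (7/9)(2/8)(1/7)(6/6)(5/5) = 1/36; P(data | r = 3) = (6/9)(3/8)(2/7)(5/6)(4/5) = 1/21; P(data | r = 6) = (3/9)(6/8)(5/7)(2/6)(1/5) = 1/84; P(data | r = 7) = (2/9)(7/8)(6/7)(1/6)(0/5) = 0.
The prior-weighted likelihoods are 1/4 · 1/36 = 1/144, 1/4 · 1/21 = 1/84, 1/4 · 1/84 = 1/336, 1/4 · 0 = 0; these sum to 11/504.
Therefore the posterior P(r = 3 | data) = (1/84) / (11/504) = 6/11.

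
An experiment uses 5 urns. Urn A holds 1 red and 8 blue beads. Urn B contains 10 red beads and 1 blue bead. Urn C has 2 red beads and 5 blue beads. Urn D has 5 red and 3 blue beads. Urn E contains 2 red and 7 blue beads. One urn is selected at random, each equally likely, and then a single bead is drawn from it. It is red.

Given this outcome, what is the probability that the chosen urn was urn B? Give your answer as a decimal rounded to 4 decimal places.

Under each hypothesis, the probability of this draw is: P(data | urn A) = (1/9) = 0.11111; P(data | urn B) = (10/11) = 0.90909; P(data | urn C) = (2/7) = 0.28571; P(data | urn D) = (5/8) = 0.625; P(data | urn E) = (2/9) = 0.22222.
The prior-weighted likelihoods are 1/5 · 0.11111 = 0.022222, 1/5 · 0.90909 = 0.18182, 1/5 · 0.28571 = 0.057143, 1/5 · 0.625 = 0.125, 1/5 · 0.22222 = 0.044444; with total 0.43063.
So P(urn B | data) = (0.18182) / (0.43063) = 0.42222.

0.4222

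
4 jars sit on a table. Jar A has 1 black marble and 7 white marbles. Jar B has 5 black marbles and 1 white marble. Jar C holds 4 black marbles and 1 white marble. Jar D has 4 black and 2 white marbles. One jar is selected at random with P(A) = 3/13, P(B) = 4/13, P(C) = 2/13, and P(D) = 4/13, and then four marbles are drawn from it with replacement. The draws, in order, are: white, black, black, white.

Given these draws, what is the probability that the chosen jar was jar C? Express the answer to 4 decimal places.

0.1415

Under each hypothesis, the probability of the observed sequence is: P(data | jar A) = (7/8)(1/8)(1/8)(7/8) = 0.011963; P(data | jar B) = (1/6)(5/6)(5/6)(1/6) = 0.01929; P(data | jar C) = (1/5)(4/5)(4/5)(1/5) = 0.0256; P(data | jar D) = (2/6)(4/6)(4/6)(2/6) = 0.049383.
The prior-weighted likelihoods are 3/13 · 0.011963 = 0.0027607, 4/13 · 0.01929 = 0.0059354, 2/13 · 0.0256 = 0.0039385, 4/13 · 0.049383 = 0.015195; with total 0.027829.
Hence P(jar C | data) = (0.0039385) / (0.027829) = 0.14152.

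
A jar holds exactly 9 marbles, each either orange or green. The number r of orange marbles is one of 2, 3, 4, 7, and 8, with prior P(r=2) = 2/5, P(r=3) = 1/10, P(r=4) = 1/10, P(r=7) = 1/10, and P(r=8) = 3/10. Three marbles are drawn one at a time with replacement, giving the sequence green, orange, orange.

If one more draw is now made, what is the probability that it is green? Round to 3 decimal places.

0.393

Under each hypothesis, the probability of the observed sequence is: P(data | r = 2) = (7/9)(2/9)(2/9) = 0.038409; P(data | r = 3) = (6/9)(3/9)(3/9) = 0.074074; P(data | r = 4) = (5/9)(4/9)(4/9) = 0.10974; P(data | r = 7) = (2/9)(7/9)(7/9) = 0.13443; P(data | r = 8) = (1/9)(8/9)(8/9) = 0.087791.
The prior-weighted likelihoods are 2/5 · 0.038409 = 0.015364, 1/10 · 0.074074 = 0.0074074, 1/10 · 0.10974 = 0.010974, 1/10 · 0.13443 = 0.013443, 3/10 · 0.087791 = 0.026337; summing to 0.073525.
Dividing through by the total gives posterior P(r = 2 | data) = 0.20896, P(r = 3 | data) = 0.10075, P(r = 4 | data) = 0.14925, P(r = 7 | data) = 0.18284, P(r = 8 | data) = 0.35821.
So P(green next | data) = Σ P(green next | H) P(H | data) = (7/9)(0.20896) + (2/3)(0.10075) + (5/9)(0.14925) + (2/9)(0.18284) + (1/9)(0.35821) = 0.39303.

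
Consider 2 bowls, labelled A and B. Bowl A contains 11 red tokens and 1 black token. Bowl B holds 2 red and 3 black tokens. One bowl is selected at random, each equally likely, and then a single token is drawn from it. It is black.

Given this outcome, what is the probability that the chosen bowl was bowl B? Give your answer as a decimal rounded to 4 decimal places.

Under each hypothesis, the probability of this draw is: P(data | bowl A) = (1/12) = 1/12; P(data | bowl B) = (3/5) = 3/5.
Multiplying each by its prior: 1/2 · 1/12 = 1/24, 1/2 · 3/5 = 3/10; with total 41/120.
By Bayes' rule, P(bowl B | data) = (3/10) / (41/120) = 36/41.

0.8780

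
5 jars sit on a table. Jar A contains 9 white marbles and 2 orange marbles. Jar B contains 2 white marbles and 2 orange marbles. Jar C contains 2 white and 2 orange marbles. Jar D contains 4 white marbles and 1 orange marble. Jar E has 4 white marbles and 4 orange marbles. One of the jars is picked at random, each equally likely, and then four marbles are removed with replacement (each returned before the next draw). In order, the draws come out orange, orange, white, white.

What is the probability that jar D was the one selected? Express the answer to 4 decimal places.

Compute the likelihood of the observed sequence for each case: P(data | jar A) = (2/11)(2/11)(9/11)(9/11) = 0.02213; P(data | jar B) = (2/4)(2/4)(2/4)(2/4) = 0.0625; P(data | jar C) = (2/4)(2/4)(2/4)(2/4) = 0.0625; P(data | jar D) = (1/5)(1/5)(4/5)(4/5) = 0.0256; P(data | jar E) = (4/8)(4/8)(4/8)(4/8) = 0.0625.
Weighting by the prior gives 1/5 · 0.02213 = 0.0044259, 1/5 · 0.0625 = 0.0125, 1/5 · 0.0625 = 0.0125, 1/5 · 0.0256 = 0.00512, 1/5 · 0.0625 = 0.0125; with total 0.047046.
Hence P(jar D | data) = (0.00512) / (0.047046) = 0.10883.

0.1088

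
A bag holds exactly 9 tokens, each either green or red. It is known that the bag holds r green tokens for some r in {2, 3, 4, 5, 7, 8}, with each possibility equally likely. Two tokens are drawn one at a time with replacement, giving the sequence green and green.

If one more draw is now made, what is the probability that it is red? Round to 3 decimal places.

0.282

Compute the likelihood of the observed sequence for each case: P(data | r = 2) = (2/9)(2/9) = 4/81; P(data | r = 3) = (3/9)(3/9) = 1/9; P(data | r = 4) = (4/9)(4/9) = 16/81; P(data | r = 5) = (5/9)(5/9) = 25/81; P(data | r = 7) = (7/9)(7/9) = 49/81; P(data | r = 8) = (8/9)(8/9) = 64/81.
Weighting by the prior gives 1/6 · 4/81 = 2/243, 1/6 · 1/9 = 1/54, 1/6 · 16/81 = 8/243, 1/6 · 25/81 = 25/486, 1/6 · 49/81 = 49/486, 1/6 · 64/81 = 32/243; these sum to 167/486.
The posterior is then P(r = 2 | data) = 0.023952, P(r = 3 | data) = 0.053892, P(r = 4 | data) = 0.095808, P(r = 5 | data) = 0.1497, P(r = 7 | data) = 0.29341, P(r = 8 | data) = 0.38323.
Averaging over the posterior, P(red next | data) = (7/9)(0.023952) + (2/3)(0.053892) + (5/9)(0.095808) + (4/9)(0.1497) + (2/9)(0.29341) + (1/9)(0.38323) = 0.2821.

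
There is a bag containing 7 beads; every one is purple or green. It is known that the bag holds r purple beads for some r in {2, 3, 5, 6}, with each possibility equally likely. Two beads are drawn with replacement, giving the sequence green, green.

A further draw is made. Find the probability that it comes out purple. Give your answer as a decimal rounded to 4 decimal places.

0.3851

Under each hypothesis, the probability of the observed sequence is: P(data | r = 2) = (5/7)(5/7) = 25/49; P(data | r = 3) = (4/7)(4/7) = 16/49; P(data | r = 5) = (2/7)(2/7) = 4/49; P(data | r = 6) = (1/7)(1/7) = 1/49.
Multiplying each by its prior: 1/4 · 25/49 = 25/196, 1/4 · 16/49 = 4/49, 1/4 · 4/49 = 1/49, 1/4 · 1/49 = 1/196; summing to 23/98.
Normalising, the posterior is P(r = 2 | data) = 25/46, P(r = 3 | data) = 8/23, P(r = 5 | data) = 2/23, P(r = 6 | data) = 1/46.
The predictive probability is P(purple next | data) = (2/7)(25/46) + (3/7)(8/23) + (5/7)(2/23) + (6/7)(1/46) = 62/161.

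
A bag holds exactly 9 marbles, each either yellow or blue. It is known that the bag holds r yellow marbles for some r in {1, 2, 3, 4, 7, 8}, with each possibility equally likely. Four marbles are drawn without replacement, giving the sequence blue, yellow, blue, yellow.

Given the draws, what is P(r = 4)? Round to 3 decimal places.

The likelihood of the observed sequence under each hypothesis: P(data | r = 1) = (8/9)(1/8)(7/7)(0/6) = 0; P(data | r = 2) = (7/9)(2/8)(6/7)(1/6) = 1/36; P(data | r = 3) = (6/9)(3/8)(5/7)(2/6) = 5/84; P(data | r = 4) = (5/9)(4/8)(4/7)(3/6) = 5/63; P(data | r = 7) = (2/9)(7/8)(1/7)(6/6) = 1/36; P(data | r = 8) = (1/9)(8/8)(0/7) = 0.
Multiplying each by its prior: 1/6 · 0 = 0, 1/6 · 1/36 = 1/216, 1/6 · 5/84 = 5/504, 1/6 · 5/63 = 5/378, 1/6 · 1/36 = 1/216, 1/6 · 0 = 0; summing to 7/216.
So P(r = 4 | data) = (5/378) / (7/216) = 20/49.

0.408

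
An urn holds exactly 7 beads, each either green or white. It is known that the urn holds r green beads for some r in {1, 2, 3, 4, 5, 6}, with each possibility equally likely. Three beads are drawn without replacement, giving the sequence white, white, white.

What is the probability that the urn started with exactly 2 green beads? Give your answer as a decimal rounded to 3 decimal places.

The likelihood of the observed sequence under each hypothesis: P(data | r = 1) = (6/7)(5/6)(4/5) = 4/7; P(data | r = 2) = (5/7)(4/6)(3/5) = 2/7; P(data | r = 3) = (4/7)(3/6)(2/5) = 4/35; P(data | r = 4) = (3/7)(2/6)(1/5) = 1/35; P(data | r = 5) = (2/7)(1/6)(0/5) = 0; P(data | r = 6) = (1/7)(0/6) = 0.
Multiplying each by its prior: 1/6 · 4/7 = 2/21, 1/6 · 2/7 = 1/21, 1/6 · 4/35 = 2/105, 1/6 · 1/35 = 1/210, 1/6 · 0 = 0, 1/6 · 0 = 0; these sum to 1/6.
Therefore the posterior P(r = 2 | data) = (1/21) / (1/6) = 2/7.

0.286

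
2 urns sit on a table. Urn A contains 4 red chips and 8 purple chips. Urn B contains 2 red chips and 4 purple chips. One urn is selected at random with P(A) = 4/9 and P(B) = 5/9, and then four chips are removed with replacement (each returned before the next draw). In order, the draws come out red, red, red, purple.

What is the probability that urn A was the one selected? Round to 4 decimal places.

Under each hypothesis, the probability of the observed sequence is: P(data | urn A) = (4/12)(4/12)(4/12)(8/12) = 2/81; P(data | urn B) = (2/6)(2/6)(2/6)(4/6) = 2/81.
Weighting by the prior gives 4/9 · 2/81 = 8/729, 5/9 · 2/81 = 10/729; summing to 2/81.
Therefore the posterior P(urn A | data) = (8/729) / (2/81) = 4/9.

0.4444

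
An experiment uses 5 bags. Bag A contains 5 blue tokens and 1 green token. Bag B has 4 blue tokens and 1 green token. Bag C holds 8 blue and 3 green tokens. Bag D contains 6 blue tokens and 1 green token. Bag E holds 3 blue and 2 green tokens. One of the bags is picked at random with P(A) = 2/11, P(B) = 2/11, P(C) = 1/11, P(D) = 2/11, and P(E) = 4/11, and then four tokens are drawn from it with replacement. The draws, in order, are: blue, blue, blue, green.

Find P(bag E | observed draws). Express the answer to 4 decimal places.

Compute the likelihood of the observed sequence for each case: P(data | bag A) = (5/6)(5/6)(5/6)(1/6) = 0.096451; P(data | bag B) = (4/5)(4/5)(4/5)(1/5) = 0.1024; P(data | bag C) = (8/11)(8/11)(8/11)(3/11) = 0.10491; P(data | bag D) = (6/7)(6/7)(6/7)(1/7) = 0.089963; P(data | bag E) = (3/5)(3/5)(3/5)(2/5) = 0.0864.
The prior-weighted likelihoods are 2/11 · 0.096451 = 0.017536, 2/11 · 0.1024 = 0.018618, 1/11 · 0.10491 = 0.0095374, 2/11 · 0.089963 = 0.016357, 4/11 · 0.0864 = 0.031418; with total 0.093467.
So P(bag E | data) = (0.031418) / (0.093467) = 0.33614.

0.3361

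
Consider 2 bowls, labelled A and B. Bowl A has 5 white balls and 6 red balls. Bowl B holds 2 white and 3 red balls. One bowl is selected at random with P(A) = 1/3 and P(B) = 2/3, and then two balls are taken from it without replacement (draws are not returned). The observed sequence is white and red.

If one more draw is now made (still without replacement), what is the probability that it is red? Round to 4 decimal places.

0.6319

The likelihood of the observed sequence under each hypothesis: P(data | bowl A) = (5/11)(6/10) = 3/11; P(data | bowl B) = (2/5)(3/4) = 3/10.
Multiplying each by its prior: 1/3 · 3/11 = 1/11, 2/3 · 3/10 = 1/5; summing to 16/55.
Normalising, the posterior is P(bowl A | data) = 5/16, P(bowl B | data) = 11/16.
The predictive probability is P(red next | data) = (5/9)(5/16) + (2/3)(11/16) = 91/144.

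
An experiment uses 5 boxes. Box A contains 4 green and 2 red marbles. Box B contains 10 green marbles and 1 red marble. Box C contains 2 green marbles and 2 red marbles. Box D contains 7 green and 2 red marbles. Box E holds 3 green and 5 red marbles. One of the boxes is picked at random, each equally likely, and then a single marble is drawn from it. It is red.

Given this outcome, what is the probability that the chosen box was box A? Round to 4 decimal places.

For each hypothesis, P(data | H) works out to: P(data | box A) = (2/6) = 0.33333; P(data | box B) = (1/11) = 0.090909; P(data | box C) = (2/4) = 0.5; P(data | box D) = (2/9) = 0.22222; P(data | box E) = (5/8) = 0.625.
Weighting by the prior gives 1/5 · 0.33333 = 0.066667, 1/5 · 0.090909 = 0.018182, 1/5 · 0.5 = 0.1, 1/5 · 0.22222 = 0.044444, 1/5 · 0.625 = 0.125; these sum to 0.35429.
Therefore the posterior P(box A | data) = (0.066667) / (0.35429) = 0.18817.

0.1882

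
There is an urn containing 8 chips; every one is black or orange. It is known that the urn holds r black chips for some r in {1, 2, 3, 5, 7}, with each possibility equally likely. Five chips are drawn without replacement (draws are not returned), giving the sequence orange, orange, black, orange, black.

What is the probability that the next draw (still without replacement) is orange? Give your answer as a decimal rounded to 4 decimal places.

Under each hypothesis, the probability of the observed sequence is: P(data | r = 1) = (7/8)(6/7)(1/6)(5/5)(0/4) = 0; P(data | r = 2) = (6/8)(5/7)(2/6)(4/5)(1/4) = 1/28; P(data | r = 3) = (5/8)(4/7)(3/6)(3/5)(2/4) = 3/56; P(data | r = 5) = (3/8)(2/7)(5/6)(1/5)(4/4) = 1/56; P(data | r = 7) = (1/8)(0/7) = 0.
Multiplying each by its prior: 1/5 · 0 = 0, 1/5 · 1/28 = 1/140, 1/5 · 3/56 = 3/280, 1/5 · 1/56 = 1/280, 1/5 · 0 = 0; summing to 3/140.
Normalising, the posterior is P(r = 1 | data) = 0, P(r = 2 | data) = 1/3, P(r = 3 | data) = 1/2, P(r = 5 | data) = 1/6, P(r = 7 | data) = 0.
So P(orange next | data) = Σ P(orange next | H) P(H | data) = (1)(1/3) + (2/3)(1/2) + (0)(1/6) = 2/3.

0.6667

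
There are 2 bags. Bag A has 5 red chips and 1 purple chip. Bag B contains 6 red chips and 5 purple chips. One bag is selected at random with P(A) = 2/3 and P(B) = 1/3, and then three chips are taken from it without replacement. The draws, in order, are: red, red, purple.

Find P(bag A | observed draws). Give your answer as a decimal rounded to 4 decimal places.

The likelihood of the observed sequence under each hypothesis: P(data | bag A) = (5/6)(4/5)(1/4) = 1/6; P(data | bag B) = (6/11)(5/10)(5/9) = 5/33.
Weighting by the prior gives 2/3 · 1/6 = 1/9, 1/3 · 5/33 = 5/99; these sum to 16/99.
By Bayes' rule, P(bag A | data) = (1/9) / (16/99) = 11/16.

0.6875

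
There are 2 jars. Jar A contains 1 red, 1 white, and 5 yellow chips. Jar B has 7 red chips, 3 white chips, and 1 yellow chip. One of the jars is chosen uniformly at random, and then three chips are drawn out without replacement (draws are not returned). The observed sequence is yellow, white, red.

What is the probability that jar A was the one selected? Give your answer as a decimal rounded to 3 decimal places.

Under each hypothesis, the probability of the observed sequence is: P(data | jar A) = (5/7)(1/6)(1/5) = 0.02381; P(data | jar B) = (1/11)(3/10)(7/9) = 0.021212.
The prior-weighted likelihoods are 1/2 · 0.02381 = 0.011905, 1/2 · 0.021212 = 0.010606; summing to 0.022511.
By Bayes' rule, P(jar A | data) = (0.011905) / (0.022511) = 0.52885.

0.529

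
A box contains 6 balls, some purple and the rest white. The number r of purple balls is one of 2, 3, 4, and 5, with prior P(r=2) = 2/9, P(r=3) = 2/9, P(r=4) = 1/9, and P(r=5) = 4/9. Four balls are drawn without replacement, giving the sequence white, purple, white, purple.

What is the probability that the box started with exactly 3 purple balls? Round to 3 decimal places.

Compute the likelihood of the observed sequence for each case: P(data | r = 2) = (4/6)(2/5)(3/4)(1/3) = 1/15; P(data | r = 3) = (3/6)(3/5)(2/4)(2/3) = 1/10; P(data | r = 4) = (2/6)(4/5)(1/4)(3/3) = 1/15; P(data | r = 5) = (1/6)(5/5)(0/4) = 0.
Weighting by the prior gives 2/9 · 1/15 = 2/135, 2/9 · 1/10 = 1/45, 1/9 · 1/15 = 1/135, 4/9 · 0 = 0; with total 2/45.
Therefore the posterior P(r = 3 | data) = (1/45) / (2/45) = 1/2.

0.500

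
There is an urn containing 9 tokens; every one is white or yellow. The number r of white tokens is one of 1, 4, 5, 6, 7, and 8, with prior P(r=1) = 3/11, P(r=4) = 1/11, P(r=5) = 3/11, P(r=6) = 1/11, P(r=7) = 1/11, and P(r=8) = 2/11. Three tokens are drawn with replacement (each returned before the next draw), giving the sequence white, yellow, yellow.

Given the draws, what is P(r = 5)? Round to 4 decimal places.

For each hypothesis, P(data | H) works out to: P(data | r = 1) = (1/9)(8/9)(8/9) = 0.087791; P(data | r = 4) = (4/9)(5/9)(5/9) = 0.13717; P(data | r = 5) = (5/9)(4/9)(4/9) = 0.10974; P(data | r = 6) = (6/9)(3/9)(3/9) = 0.074074; P(data | r = 7) = (7/9)(2/9)(2/9) = 0.038409; P(data | r = 8) = (8/9)(1/9)(1/9) = 0.010974.
The prior-weighted likelihoods are 3/11 · 0.087791 = 0.023943, 1/11 · 0.13717 = 0.01247, 3/11 · 0.10974 = 0.029929, 1/11 · 0.074074 = 0.006734, 1/11 · 0.038409 = 0.0034917, 2/11 · 0.010974 = 0.0019953; summing to 0.078563.
Hence P(r = 5 | data) = (0.029929) / (0.078563) = 0.38095.

0.3810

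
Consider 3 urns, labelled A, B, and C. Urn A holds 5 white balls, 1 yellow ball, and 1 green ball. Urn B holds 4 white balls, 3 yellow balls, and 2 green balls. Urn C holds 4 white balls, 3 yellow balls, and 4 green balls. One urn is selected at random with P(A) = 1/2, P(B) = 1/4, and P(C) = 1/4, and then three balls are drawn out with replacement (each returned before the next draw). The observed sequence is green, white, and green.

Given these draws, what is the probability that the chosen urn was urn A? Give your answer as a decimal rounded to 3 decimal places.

Compute the likelihood of the observed sequence for each case: P(data | urn A) = (1/7)(5/7)(1/7) = 0.014577; P(data | urn B) = (2/9)(4/9)(2/9) = 0.021948; P(data | urn C) = (4/11)(4/11)(4/11) = 0.048084.
Weighting by the prior gives 1/2 · 0.014577 = 0.0072886, 1/4 · 0.021948 = 0.005487, 1/4 · 0.048084 = 0.012021; these sum to 0.024797.
By Bayes' rule, P(urn A | data) = (0.0072886) / (0.024797) = 0.29394.

0.294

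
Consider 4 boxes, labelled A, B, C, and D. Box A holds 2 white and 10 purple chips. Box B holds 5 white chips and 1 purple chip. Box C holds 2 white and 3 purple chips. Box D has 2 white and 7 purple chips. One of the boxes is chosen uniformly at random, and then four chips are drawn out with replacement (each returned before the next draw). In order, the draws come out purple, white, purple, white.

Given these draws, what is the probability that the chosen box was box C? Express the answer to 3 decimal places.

For each hypothesis, P(data | H) works out to: P(data | box A) = (10/12)(2/12)(10/12)(2/12) = 0.01929; P(data | box B) = (1/6)(5/6)(1/6)(5/6) = 0.01929; P(data | box C) = (3/5)(2/5)(3/5)(2/5) = 0.0576; P(data | box D) = (7/9)(2/9)(7/9)(2/9) = 0.029873.
Weighting by the prior gives 1/4 · 0.01929 = 0.0048225, 1/4 · 0.01929 = 0.0048225, 1/4 · 0.0576 = 0.0144, 1/4 · 0.029873 = 0.0074684; with total 0.031513.
Hence P(box C | data) = (0.0144) / (0.031513) = 0.45695.

0.457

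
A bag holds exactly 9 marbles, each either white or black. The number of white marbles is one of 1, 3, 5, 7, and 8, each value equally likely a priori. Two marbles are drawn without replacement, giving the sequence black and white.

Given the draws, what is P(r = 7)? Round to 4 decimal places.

0.2059

Under each hypothesis, the probability of the observed sequence is: P(data | r = 1) = (8/9)(1/8) = 1/9; P(data | r = 3) = (6/9)(3/8) = 1/4; P(data | r = 5) = (4/9)(5/8) = 5/18; P(data | r = 7) = (2/9)(7/8) = 7/36; P(data | r = 8) = (1/9)(8/8) = 1/9.
Weighting by the prior gives 1/5 · 1/9 = 1/45, 1/5 · 1/4 = 1/20, 1/5 · 5/18 = 1/18, 1/5 · 7/36 = 7/180, 1/5 · 1/9 = 1/45; with total 17/90.
Hence P(r = 7 | data) = (7/180) / (17/90) = 7/34.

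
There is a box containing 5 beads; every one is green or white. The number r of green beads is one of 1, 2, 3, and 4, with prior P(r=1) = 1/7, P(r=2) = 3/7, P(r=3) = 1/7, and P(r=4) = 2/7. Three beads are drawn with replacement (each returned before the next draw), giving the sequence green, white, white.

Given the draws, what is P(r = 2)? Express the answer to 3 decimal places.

0.600

Compute the likelihood of the observed sequence for each case: P(data | r = 1) = (1/5)(4/5)(4/5) = 16/125; P(data | r = 2) = (2/5)(3/5)(3/5) = 18/125; P(data | r = 3) = (3/5)(2/5)(2/5) = 12/125; P(data | r = 4) = (4/5)(1/5)(1/5) = 4/125.
The prior-weighted likelihoods are 1/7 · 16/125 = 16/875, 3/7 · 18/125 = 54/875, 1/7 · 12/125 = 12/875, 2/7 · 4/125 = 8/875; summing to 18/175.
So P(r = 2 | data) = (54/875) / (18/175) = 3/5.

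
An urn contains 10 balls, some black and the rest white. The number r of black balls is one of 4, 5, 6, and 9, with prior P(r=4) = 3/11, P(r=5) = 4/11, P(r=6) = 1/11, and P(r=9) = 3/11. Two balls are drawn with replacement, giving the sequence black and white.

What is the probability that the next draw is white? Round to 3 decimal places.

0.473

Compute the likelihood of the observed sequence for each case: P(data | r = 4) = (4/10)(6/10) = 0.24; P(data | r = 5) = (5/10)(5/10) = 0.25; P(data | r = 6) = (6/10)(4/10) = 0.24; P(data | r = 9) = (9/10)(1/10) = 0.09.
Weighting by the prior gives 3/11 · 0.24 = 0.065455, 4/11 · 0.25 = 0.090909, 1/11 · 0.24 = 0.021818, 3/11 · 0.09 = 0.024545; with total 0.20273.
The posterior is then P(r = 4 | data) = 0.32287, P(r = 5 | data) = 0.44843, P(r = 6 | data) = 0.10762, P(r = 9 | data) = 0.12108.
Averaging over the posterior, P(white next | data) = (3/5)(0.32287) + (1/2)(0.44843) + (2/5)(0.10762) + (1/10)(0.12108) = 0.47309.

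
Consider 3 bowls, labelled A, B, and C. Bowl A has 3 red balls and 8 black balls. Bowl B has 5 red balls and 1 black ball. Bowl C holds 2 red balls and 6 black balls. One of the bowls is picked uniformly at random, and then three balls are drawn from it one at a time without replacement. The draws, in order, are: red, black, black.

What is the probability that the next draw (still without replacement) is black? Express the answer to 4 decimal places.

0.7756

Under each hypothesis, the probability of the observed sequence is: P(data | bowl A) = (3/11)(8/10)(7/9) = 0.1697; P(data | bowl B) = (5/6)(1/5)(0/4) = 0; P(data | bowl C) = (2/8)(6/7)(5/6) = 0.17857.
Multiplying each by its prior: 1/3 · 0.1697 = 0.056566, 1/3 · 0 = 0, 1/3 · 0.17857 = 0.059524; these sum to 0.11609.
The posterior is then P(bowl A | data) = 0.48726, P(bowl B | data) = 0, P(bowl C | data) = 0.51274.
The predictive probability is P(black next | data) = (3/4)(0.48726) + (4/5)(0.51274) = 0.77564.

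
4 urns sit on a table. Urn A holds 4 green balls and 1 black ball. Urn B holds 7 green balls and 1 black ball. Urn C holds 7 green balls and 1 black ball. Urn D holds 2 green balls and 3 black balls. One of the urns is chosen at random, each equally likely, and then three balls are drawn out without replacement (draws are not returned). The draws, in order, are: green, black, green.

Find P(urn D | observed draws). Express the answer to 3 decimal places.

For each hypothesis, P(data | H) works out to: P(data | urn A) = (4/5)(1/4)(3/3) = 1/5; P(data | urn B) = (7/8)(1/7)(6/6) = 1/8; P(data | urn C) = (7/8)(1/7)(6/6) = 1/8; P(data | urn D) = (2/5)(3/4)(1/3) = 1/10.
The prior-weighted likelihoods are 1/4 · 1/5 = 1/20, 1/4 · 1/8 = 1/32, 1/4 · 1/8 = 1/32, 1/4 · 1/10 = 1/40; summing to 11/80.
Hence P(urn D | data) = (1/40) / (11/80) = 2/11.

0.182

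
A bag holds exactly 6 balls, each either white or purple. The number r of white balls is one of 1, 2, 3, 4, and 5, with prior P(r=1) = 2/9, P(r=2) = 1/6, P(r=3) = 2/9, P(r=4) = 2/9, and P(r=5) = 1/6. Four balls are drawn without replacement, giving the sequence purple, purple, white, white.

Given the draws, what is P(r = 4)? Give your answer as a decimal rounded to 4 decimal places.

0.3077

Under each hypothesis, the probability of the observed sequence is: P(data | r = 1) = (5/6)(4/5)(1/4)(0/3) = 0; P(data | r = 2) = (4/6)(3/5)(2/4)(1/3) = 1/15; P(data | r = 3) = (3/6)(2/5)(3/4)(2/3) = 1/10; P(data | r = 4) = (2/6)(1/5)(4/4)(3/3) = 1/15; P(data | r = 5) = (1/6)(0/5) = 0.
Weighting by the prior gives 2/9 · 0 = 0, 1/6 · 1/15 = 1/90, 2/9 · 1/10 = 1/45, 2/9 · 1/15 = 2/135, 1/6 · 0 = 0; with total 13/270.
Hence P(r = 4 | data) = (2/135) / (13/270) = 4/13.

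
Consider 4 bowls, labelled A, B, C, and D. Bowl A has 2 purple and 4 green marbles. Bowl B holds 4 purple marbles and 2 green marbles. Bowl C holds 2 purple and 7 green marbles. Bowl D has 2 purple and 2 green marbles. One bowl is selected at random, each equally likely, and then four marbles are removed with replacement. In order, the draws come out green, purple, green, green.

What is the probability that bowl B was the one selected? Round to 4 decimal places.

0.0850

Compute the likelihood of the observed sequence for each case: P(data | bowl A) = (4/6)(2/6)(4/6)(4/6) = 0.098765; P(data | bowl B) = (2/6)(4/6)(2/6)(2/6) = 0.024691; P(data | bowl C) = (7/9)(2/9)(7/9)(7/9) = 0.10456; P(data | bowl D) = (2/4)(2/4)(2/4)(2/4) = 0.0625.
Multiplying each by its prior: 1/4 · 0.098765 = 0.024691, 1/4 · 0.024691 = 0.0061728, 1/4 · 0.10456 = 0.026139, 1/4 · 0.0625 = 0.015625; summing to 0.072629.
Therefore the posterior P(bowl B | data) = (0.0061728) / (0.072629) = 0.084992.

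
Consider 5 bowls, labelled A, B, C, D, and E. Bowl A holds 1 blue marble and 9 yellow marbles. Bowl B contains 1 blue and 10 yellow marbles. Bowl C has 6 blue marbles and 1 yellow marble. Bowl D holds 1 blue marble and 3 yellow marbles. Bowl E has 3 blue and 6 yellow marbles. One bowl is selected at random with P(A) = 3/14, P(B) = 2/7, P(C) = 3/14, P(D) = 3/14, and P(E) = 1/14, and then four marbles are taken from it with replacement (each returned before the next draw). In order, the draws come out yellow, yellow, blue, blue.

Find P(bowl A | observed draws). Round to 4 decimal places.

Under each hypothesis, the probability of the observed sequence is: P(data | bowl A) = (9/10)(9/10)(1/10)(1/10) = 0.0081; P(data | bowl B) = (10/11)(10/11)(1/11)(1/11) = 0.0068301; P(data | bowl C) = (1/7)(1/7)(6/7)(6/7) = 0.014994; P(data | bowl D) = (3/4)(3/4)(1/4)(1/4) = 0.035156; P(data | bowl E) = (6/9)(6/9)(3/9)(3/9) = 0.049383.
The prior-weighted likelihoods are 3/14 · 0.0081 = 0.0017357, 2/7 · 0.0068301 = 0.0019515, 3/14 · 0.014994 = 0.0032129, 3/14 · 0.035156 = 0.0075335, 1/14 · 0.049383 = 0.0035273; summing to 0.017961.
Therefore the posterior P(bowl A | data) = (0.0017357) / (0.017961) = 0.096638.

0.0966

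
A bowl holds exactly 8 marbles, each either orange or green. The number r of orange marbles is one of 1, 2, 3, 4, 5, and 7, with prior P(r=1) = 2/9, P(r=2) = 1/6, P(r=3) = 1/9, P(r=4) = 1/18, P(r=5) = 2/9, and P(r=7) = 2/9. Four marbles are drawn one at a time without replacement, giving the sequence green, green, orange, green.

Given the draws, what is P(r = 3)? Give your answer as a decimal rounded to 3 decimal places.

0.169

Compute the likelihood of the observed sequence for each case: P(data | r = 1) = (7/8)(6/7)(1/6)(5/5) = 0.125; P(data | r = 2) = (6/8)(5/7)(2/6)(4/5) = 0.14286; P(data | r = 3) = (5/8)(4/7)(3/6)(3/5) = 0.10714; P(data | r = 4) = (4/8)(3/7)(4/6)(2/5) = 0.057143; P(data | r = 5) = (3/8)(2/7)(5/6)(1/5) = 0.017857; P(data | r = 7) = (1/8)(0/7) = 0.
Weighting by the prior gives 2/9 · 0.125 = 0.027778, 1/6 · 0.14286 = 0.02381, 1/9 · 0.10714 = 0.011905, 1/18 · 0.057143 = 0.0031746, 2/9 · 0.017857 = 0.0039683, 2/9 · 0 = 0; summing to 0.070635.
So P(r = 3 | data) = (0.011905) / (0.070635) = 0.16854.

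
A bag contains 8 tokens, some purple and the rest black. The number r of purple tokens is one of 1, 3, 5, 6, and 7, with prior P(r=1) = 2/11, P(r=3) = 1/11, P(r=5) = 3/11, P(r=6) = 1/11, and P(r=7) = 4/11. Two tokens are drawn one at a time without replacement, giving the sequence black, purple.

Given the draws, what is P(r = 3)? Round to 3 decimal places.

Under each hypothesis, the probability of the observed sequence is: P(data | r = 1) = (7/8)(1/7) = 1/8; P(data | r = 3) = (5/8)(3/7) = 15/56; P(data | r = 5) = (3/8)(5/7) = 15/56; P(data | r = 6) = (2/8)(6/7) = 3/14; P(data | r = 7) = (1/8)(7/7) = 1/8.
The prior-weighted likelihoods are 2/11 · 1/8 = 1/44, 1/11 · 15/56 = 15/616, 3/11 · 15/56 = 45/616, 1/11 · 3/14 = 3/154, 4/11 · 1/8 = 1/22; summing to 57/308.
Hence P(r = 3 | data) = (15/616) / (57/308) = 5/38.

0.132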